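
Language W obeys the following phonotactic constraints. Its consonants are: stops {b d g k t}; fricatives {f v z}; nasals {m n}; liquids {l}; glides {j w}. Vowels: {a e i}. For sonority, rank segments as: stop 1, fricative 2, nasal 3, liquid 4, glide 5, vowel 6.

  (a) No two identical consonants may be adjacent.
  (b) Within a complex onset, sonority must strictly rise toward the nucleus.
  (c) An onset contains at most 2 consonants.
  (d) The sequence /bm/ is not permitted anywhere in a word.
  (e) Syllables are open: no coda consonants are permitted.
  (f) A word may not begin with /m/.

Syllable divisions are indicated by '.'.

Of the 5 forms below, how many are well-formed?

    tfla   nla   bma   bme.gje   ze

tfla — violates constraint (c): syllable 1 onset /tfl/ has 3 consonants (> 2) → ill-formed
nla — σ1 onset /nl/ (3→4 rises), coda /∅/ ok → well-formed
bma — violates constraint (d): contains banned sequence /bm/ → ill-formed
bme.gje — violates constraint (d): contains banned sequence /bm/ → ill-formed
ze — σ1 onset /z/, coda /∅/ ok → well-formed
Well-formed: nla, ze → 2.

2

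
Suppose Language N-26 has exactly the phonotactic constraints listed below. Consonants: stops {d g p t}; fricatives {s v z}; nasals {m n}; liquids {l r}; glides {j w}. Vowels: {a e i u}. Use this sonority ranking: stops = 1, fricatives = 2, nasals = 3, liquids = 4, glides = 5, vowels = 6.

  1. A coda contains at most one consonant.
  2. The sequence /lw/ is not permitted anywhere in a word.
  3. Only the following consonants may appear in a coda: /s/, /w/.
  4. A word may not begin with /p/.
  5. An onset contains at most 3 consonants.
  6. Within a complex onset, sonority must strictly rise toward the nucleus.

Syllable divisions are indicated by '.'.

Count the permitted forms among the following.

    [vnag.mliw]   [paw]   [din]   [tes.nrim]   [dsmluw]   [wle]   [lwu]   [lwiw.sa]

[vnag.mliw] — violates constraint 3: syllable 1 coda contains /g/, which is not a licensed coda consonant → not permitted
[paw] — violates constraint 4: word begins with /p/ → not permitted
[din] — violates constraint 3: syllable 1 coda contains /n/, which is not a licensed coda consonant → not permitted
[tes.nrim] — violates constraint 3: syllable 2 coda contains /m/, which is not a licensed coda consonant → not permitted
[dsmluw] — violates constraint 5: syllable 1 onset /dsml/ has 4 consonants (> 3) → not permitted
[wle] — violates constraint 6: syllable 1 onset /wl/: /w/ (glide, 5) → /l/ (liquid, 4) does not rise → not permitted
[lwu] — violates constraint 2: contains banned sequence /lw/ → not permitted
[lwiw.sa] — violates constraint 2: contains banned sequence /lw/ → not permitted
No form is permitted → 0.

0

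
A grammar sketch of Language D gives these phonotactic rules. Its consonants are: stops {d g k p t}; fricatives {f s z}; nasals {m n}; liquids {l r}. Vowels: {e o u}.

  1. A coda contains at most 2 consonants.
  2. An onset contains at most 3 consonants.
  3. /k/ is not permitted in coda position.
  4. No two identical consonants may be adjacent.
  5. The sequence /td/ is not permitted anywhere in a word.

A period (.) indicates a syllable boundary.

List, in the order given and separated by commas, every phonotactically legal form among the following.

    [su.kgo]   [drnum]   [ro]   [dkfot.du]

[su.kgo], [drnum], [ro]

[su.kgo] — σ1 onset /s/, coda /∅/ ok; σ2 onset /kg/ (2C), coda /∅/ ok → phonotactically legal
[drnum] — σ1 onset /drn/ (3C), coda /m/ ok → phonotactically legal
[ro] — σ1 onset /r/, coda /∅/ ok → phonotactically legal
[dkfot.du] — violates constraint 5: contains banned sequence /td/ → phonotactically illegal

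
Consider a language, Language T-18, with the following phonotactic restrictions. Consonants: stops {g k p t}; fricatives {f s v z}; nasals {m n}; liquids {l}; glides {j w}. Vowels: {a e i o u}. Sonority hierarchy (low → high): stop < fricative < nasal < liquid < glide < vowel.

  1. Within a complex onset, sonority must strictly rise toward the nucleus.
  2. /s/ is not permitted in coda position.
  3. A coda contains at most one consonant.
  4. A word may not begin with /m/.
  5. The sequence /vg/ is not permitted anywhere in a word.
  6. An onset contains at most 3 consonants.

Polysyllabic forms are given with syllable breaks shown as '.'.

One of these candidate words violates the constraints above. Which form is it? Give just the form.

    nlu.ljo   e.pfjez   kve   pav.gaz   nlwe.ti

nlu.ljo — σ1 onset /nl/ (3→4 rises), coda /∅/ ok; σ2 onset /lj/ (4→5 rises), coda /∅/ ok → phonotactically legal
e.pfjez — σ1 onset /∅/, coda /∅/ ok; σ2 onset /pfj/ (1→2→5 rises), coda /z/ ok → phonotactically legal
kve — σ1 onset /kv/ (1→2 rises), coda /∅/ ok → phonotactically legal
pav.gaz — violates constraint 5: contains banned sequence /vg/ → phonotactically illegal
nlwe.ti — σ1 onset /nlw/ (3→4→5 rises), coda /∅/ ok; σ2 onset /t/, coda /∅/ ok → phonotactically legal

pav.gaz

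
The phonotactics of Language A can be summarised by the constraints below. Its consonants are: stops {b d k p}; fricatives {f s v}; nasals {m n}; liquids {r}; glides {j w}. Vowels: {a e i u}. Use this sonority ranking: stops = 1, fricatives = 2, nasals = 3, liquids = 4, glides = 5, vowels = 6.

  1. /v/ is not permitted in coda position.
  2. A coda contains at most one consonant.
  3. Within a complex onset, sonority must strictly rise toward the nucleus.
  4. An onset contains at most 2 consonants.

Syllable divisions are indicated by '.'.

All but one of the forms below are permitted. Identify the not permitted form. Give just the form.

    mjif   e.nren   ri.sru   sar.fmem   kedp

mjif — σ1 onset /mj/ (3→5 rises), coda /f/ ok → permitted
e.nren — σ1 onset /∅/, coda /∅/ ok; σ2 onset /nr/ (3→4 rises), coda /n/ ok → permitted
ri.sru — σ1 onset /r/, coda /∅/ ok; σ2 onset /sr/ (2→4 rises), coda /∅/ ok → permitted
sar.fmem — σ1 onset /s/, coda /r/ ok; σ2 onset /fm/ (2→3 rises), coda /m/ ok → permitted
kedp — violates constraint 2: syllable 1 coda /dp/ has 2 consonants (> 1) → not permitted

kedp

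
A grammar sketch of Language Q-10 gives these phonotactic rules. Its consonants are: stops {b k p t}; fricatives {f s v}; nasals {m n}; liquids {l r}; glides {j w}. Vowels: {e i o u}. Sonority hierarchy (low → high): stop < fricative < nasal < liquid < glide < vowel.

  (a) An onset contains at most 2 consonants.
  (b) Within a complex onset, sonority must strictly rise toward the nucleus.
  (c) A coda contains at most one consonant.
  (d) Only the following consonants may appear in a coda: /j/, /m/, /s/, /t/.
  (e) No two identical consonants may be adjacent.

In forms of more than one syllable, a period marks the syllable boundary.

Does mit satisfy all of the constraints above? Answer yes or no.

mit — σ1 onset /m/, coda /t/ ok → phonotactically legal

yes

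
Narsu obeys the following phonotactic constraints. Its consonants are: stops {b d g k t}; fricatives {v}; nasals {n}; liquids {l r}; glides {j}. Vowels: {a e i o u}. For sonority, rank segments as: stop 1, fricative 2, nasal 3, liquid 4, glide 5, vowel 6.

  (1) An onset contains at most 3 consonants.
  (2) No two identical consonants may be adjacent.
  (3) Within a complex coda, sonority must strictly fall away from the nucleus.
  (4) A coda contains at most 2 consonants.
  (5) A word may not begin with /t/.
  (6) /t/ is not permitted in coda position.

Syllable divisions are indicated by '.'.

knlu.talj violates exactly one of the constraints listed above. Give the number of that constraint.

3

knlu.talj: syllable 2 coda /lj/: /l/ (liquid, 4) → /j/ (glide, 5) does not fall.
This is a violation of constraint 3: "Within a complex coda, sonority must strictly fall away from the nucleus."
The remaining constraints (1, 2, 4, 5, 6) are satisfied.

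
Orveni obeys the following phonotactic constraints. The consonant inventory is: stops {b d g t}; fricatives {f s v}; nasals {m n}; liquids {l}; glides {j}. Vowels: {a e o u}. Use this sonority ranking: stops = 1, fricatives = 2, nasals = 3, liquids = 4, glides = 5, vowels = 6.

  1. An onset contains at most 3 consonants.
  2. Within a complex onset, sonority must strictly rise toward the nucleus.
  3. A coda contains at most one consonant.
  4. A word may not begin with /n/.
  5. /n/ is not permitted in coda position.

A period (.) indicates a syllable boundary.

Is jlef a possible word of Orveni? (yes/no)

no

jlef — violates constraint 2: syllable 1 onset /jl/: /j/ (glide, 5) → /l/ (liquid, 4) does not rise → ill-formed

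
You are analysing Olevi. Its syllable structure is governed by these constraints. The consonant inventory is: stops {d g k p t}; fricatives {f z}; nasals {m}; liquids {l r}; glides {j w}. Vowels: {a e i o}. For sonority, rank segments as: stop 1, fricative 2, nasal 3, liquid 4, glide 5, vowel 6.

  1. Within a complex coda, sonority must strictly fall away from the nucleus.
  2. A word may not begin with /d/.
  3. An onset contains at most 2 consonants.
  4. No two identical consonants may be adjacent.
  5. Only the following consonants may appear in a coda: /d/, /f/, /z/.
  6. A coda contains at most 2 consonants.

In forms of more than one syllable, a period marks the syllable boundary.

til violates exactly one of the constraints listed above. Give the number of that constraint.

til: syllable 1 coda contains /l/, which is not a licensed coda consonant.
This is a violation of constraint 5: "Only the following consonants may appear in a coda: /d/, /f/, /z/."
The remaining constraints (1, 2, 3, 4, 6) are satisfied.

5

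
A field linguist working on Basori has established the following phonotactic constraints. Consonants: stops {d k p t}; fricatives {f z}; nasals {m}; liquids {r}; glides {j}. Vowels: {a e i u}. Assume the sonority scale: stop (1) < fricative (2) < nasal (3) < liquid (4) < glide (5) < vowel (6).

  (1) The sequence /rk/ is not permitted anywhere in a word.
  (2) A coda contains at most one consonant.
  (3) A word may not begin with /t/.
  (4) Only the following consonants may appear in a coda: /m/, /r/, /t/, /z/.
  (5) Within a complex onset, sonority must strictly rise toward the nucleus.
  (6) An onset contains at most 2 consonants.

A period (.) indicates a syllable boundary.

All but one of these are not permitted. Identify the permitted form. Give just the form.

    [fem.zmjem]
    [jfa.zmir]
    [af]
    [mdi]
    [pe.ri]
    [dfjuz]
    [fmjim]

[pe.ri]

[fem.zmjem] — violates constraint 6: syllable 2 onset /zmj/ has 3 consonants (> 2) → not permitted
[jfa.zmir] — violates constraint 5: syllable 1 onset /jf/: /j/ (glide, 5) → /f/ (fricative, 2) does not rise → not permitted
[af] — violates constraint 4: syllable 1 coda contains /f/, which is not a licensed coda consonant → not permitted
[mdi] — violates constraint 5: syllable 1 onset /md/: /m/ (nasal, 3) → /d/ (stop, 1) does not rise → not permitted
[pe.ri] — σ1 onset /p/, coda /∅/ ok; σ2 onset /r/, coda /∅/ ok → permitted
[dfjuz] — violates constraint 6: syllable 1 onset /dfj/ has 3 consonants (> 2) → not permitted
[fmjim] — violates constraint 6: syllable 1 onset /fmj/ has 3 consonants (> 2) → not permitted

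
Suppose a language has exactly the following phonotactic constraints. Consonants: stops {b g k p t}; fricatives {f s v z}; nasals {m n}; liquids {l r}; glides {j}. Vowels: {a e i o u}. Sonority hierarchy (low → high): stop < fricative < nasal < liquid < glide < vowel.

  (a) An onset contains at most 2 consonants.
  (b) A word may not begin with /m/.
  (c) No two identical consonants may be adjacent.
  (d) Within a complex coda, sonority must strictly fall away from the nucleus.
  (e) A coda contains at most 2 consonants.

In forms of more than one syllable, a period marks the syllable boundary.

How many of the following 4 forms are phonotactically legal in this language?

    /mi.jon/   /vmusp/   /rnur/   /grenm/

/mi.jon/ — violates constraint (b): word begins with /m/ → phonotactically illegal
/vmusp/ — σ1 onset /vm/ (2C), coda /sp/ (2→1 falls) ok → phonotactically legal
/rnur/ — σ1 onset /rn/ (2C), coda /r/ ok → phonotactically legal
/grenm/ — violates constraint (d): syllable 1 coda /nm/: /n/ (nasal, 3) → /m/ (nasal, 3) does not fall → phonotactically illegal
Phonotactically legal: /vmusp/, /rnur/ → 2.

2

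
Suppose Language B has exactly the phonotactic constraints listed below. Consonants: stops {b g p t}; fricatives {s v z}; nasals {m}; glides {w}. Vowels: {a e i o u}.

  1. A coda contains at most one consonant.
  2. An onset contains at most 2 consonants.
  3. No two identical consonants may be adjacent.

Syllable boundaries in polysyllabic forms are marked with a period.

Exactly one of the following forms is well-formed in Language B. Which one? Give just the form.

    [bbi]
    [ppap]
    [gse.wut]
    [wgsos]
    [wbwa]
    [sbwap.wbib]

[bbi] — violates constraint 3: adjacent identical consonants /bb/ → ill-formed
[ppap] — violates constraint 3: adjacent identical consonants /pp/ → ill-formed
[gse.wut] — σ1 onset /gs/ (2C), coda /∅/ ok; σ2 onset /w/, coda /t/ ok → well-formed
[wgsos] — violates constraint 2: syllable 1 onset /wgs/ has 3 consonants (> 2) → ill-formed
[wbwa] — violates constraint 2: syllable 1 onset /wbw/ has 3 consonants (> 2) → ill-formed
[sbwap.wbib] — violates constraint 2: syllable 1 onset /sbw/ has 3 consonants (> 2) → ill-formed

[gse.wut]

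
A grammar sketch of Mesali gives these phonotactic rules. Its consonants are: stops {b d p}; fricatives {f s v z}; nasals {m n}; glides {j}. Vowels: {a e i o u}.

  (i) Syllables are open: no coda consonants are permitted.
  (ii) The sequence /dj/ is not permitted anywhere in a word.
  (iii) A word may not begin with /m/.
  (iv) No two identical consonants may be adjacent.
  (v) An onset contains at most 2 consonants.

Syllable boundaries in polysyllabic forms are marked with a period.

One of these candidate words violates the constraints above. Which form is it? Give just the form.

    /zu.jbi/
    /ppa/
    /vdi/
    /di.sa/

/ppa/

/zu.jbi/ — σ1 onset /z/, coda /∅/ ok; σ2 onset /jb/ (2C), coda /∅/ ok → well-formed
/ppa/ — violates constraint (iv): adjacent identical consonants /pp/ → ill-formed
/vdi/ — σ1 onset /vd/ (2C), coda /∅/ ok → well-formed
/di.sa/ — σ1 onset /d/, coda /∅/ ok; σ2 onset /s/, coda /∅/ ok → well-formed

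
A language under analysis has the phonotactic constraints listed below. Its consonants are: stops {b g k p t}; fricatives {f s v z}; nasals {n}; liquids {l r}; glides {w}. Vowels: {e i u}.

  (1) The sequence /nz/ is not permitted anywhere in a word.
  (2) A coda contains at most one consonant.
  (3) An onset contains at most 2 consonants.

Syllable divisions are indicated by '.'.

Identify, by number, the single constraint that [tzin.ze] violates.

1

[tzin.ze]: contains banned sequence /nz/.
This is a violation of constraint 1: "The sequence /nz/ is not permitted anywhere in a word."
The remaining constraints (2, 3) are satisfied.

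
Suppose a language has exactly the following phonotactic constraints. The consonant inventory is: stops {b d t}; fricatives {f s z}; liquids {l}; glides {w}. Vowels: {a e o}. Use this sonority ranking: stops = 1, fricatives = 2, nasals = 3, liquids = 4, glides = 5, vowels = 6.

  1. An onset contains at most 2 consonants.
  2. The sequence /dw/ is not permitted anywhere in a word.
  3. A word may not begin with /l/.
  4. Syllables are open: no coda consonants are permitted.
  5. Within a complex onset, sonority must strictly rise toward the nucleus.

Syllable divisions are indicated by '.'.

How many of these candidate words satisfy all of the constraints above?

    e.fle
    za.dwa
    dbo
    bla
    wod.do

2

e.fle — σ1 onset /∅/, coda /∅/ ok; σ2 onset /fl/ (2→4 rises), coda /∅/ ok → permitted
za.dwa — violates constraint 2: contains banned sequence /dw/ → not permitted
dbo — violates constraint 5: syllable 1 onset /db/: /d/ (stop, 1) → /b/ (stop, 1) does not rise → not permitted
bla — σ1 onset /bl/ (1→4 rises), coda /∅/ ok → permitted
wod.do — violates constraint 4: syllable 1 coda /d/ has 1 consonant (> 0) → not permitted
Permitted: e.fle, bla → 2.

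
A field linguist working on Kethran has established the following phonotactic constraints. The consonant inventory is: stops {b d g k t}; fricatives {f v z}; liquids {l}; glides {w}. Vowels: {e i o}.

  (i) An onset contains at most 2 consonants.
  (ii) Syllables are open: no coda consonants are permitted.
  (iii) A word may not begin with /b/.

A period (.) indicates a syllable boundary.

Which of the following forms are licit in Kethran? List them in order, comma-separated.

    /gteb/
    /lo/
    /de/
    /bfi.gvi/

/gteb/ — violates constraint (ii): syllable 1 coda /b/ has 1 consonant (> 0) → illicit
/lo/ — σ1 onset /l/, coda /∅/ ok → licit
/de/ — σ1 onset /d/, coda /∅/ ok → licit
/bfi.gvi/ — violates constraint (iii): word begins with /b/ → illicit

/lo/, /de/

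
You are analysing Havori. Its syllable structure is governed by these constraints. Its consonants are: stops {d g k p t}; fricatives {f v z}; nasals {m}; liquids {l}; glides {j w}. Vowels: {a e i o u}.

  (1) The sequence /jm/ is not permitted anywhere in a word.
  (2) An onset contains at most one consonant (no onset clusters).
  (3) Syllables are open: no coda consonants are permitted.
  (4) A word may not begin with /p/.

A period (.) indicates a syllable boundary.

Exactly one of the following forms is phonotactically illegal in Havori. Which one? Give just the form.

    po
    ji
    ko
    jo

po — violates constraint 4: word begins with /p/ → phonotactically illegal
ji — σ1 onset /j/, coda /∅/ ok → phonotactically legal
ko — σ1 onset /k/, coda /∅/ ok → phonotactically legal
jo — σ1 onset /j/, coda /∅/ ok → phonotactically legal

po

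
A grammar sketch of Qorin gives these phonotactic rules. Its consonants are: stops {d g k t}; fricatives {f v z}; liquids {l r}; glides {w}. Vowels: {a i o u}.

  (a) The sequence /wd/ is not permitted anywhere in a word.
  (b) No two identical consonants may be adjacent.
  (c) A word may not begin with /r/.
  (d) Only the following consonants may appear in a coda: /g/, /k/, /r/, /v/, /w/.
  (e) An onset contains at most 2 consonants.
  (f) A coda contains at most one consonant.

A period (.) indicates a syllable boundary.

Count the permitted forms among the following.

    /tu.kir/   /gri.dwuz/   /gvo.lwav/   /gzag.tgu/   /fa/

4

/tu.kir/ — σ1 onset /t/, coda /∅/ ok; σ2 onset /k/, coda /r/ ok → permitted
/gri.dwuz/ — violates constraint (d): syllable 2 coda contains /z/, which is not a licensed coda consonant → not permitted
/gvo.lwav/ — σ1 onset /gv/ (2C), coda /∅/ ok; σ2 onset /lw/ (2C), coda /v/ ok → permitted
/gzag.tgu/ — σ1 onset /gz/ (2C), coda /g/ ok; σ2 onset /tg/ (2C), coda /∅/ ok → permitted
/fa/ — σ1 onset /f/, coda /∅/ ok → permitted
Permitted: /tu.kir/, /gvo.lwav/, /gzag.tgu/, /fa/ → 4.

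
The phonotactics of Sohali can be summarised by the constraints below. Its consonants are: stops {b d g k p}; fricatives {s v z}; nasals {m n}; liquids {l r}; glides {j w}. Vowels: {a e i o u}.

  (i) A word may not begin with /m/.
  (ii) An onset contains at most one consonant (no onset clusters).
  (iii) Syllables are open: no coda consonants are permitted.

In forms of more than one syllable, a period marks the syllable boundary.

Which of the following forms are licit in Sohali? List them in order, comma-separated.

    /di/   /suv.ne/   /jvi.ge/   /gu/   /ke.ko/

/di/ — σ1 onset /d/, coda /∅/ ok → licit
/suv.ne/ — violates constraint (iii): syllable 1 coda /v/ has 1 consonant (> 0) → illicit
/jvi.ge/ — violates constraint (ii): syllable 1 onset /jv/ has 2 consonants (> 1) → illicit
/gu/ — σ1 onset /g/, coda /∅/ ok → licit
/ke.ko/ — σ1 onset /k/, coda /∅/ ok; σ2 onset /k/, coda /∅/ ok → licit

/di/, /gu/, /ke.ko/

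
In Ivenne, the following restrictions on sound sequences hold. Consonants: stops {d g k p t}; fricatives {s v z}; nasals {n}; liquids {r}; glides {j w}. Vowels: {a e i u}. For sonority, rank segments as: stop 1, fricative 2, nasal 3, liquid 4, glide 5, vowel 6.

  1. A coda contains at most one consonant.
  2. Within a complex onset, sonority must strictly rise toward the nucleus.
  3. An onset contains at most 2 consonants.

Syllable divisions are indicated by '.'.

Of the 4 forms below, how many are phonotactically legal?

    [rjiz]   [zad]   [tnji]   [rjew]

3

[rjiz] — σ1 onset /rj/ (4→5 rises), coda /z/ ok → phonotactically legal
[zad] — σ1 onset /z/, coda /d/ ok → phonotactically legal
[tnji] — violates constraint 3: syllable 1 onset /tnj/ has 3 consonants (> 2) → phonotactically illegal
[rjew] — σ1 onset /rj/ (4→5 rises), coda /w/ ok → phonotactically legal
Phonotactically legal: [rjiz], [zad], [rjew] → 3.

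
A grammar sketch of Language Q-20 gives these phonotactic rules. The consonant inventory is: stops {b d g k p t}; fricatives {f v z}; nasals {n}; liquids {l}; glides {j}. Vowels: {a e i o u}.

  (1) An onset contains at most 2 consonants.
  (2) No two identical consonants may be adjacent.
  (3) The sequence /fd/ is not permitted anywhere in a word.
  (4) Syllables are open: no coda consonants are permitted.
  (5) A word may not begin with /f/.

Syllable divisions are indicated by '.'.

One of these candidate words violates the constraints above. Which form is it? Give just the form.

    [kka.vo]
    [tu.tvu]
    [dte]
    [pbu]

[kka.vo]

[kka.vo] — violates constraint 2: adjacent identical consonants /kk/ → not permitted
[tu.tvu] — σ1 onset /t/, coda /∅/ ok; σ2 onset /tv/ (2C), coda /∅/ ok → permitted
[dte] — σ1 onset /dt/ (2C), coda /∅/ ok → permitted
[pbu] — σ1 onset /pb/ (2C), coda /∅/ ok → permitted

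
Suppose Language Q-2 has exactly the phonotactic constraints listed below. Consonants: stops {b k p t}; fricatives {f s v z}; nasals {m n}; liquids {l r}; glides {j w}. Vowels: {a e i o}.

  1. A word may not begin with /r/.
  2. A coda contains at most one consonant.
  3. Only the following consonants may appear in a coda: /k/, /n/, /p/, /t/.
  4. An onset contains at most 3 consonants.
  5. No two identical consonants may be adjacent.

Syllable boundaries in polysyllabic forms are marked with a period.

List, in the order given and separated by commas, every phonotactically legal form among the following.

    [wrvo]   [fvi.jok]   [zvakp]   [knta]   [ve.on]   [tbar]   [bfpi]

[wrvo] — σ1 onset /wrv/ (3C), coda /∅/ ok → phonotactically legal
[fvi.jok] — σ1 onset /fv/ (2C), coda /∅/ ok; σ2 onset /j/, coda /k/ ok → phonotactically legal
[zvakp] — violates constraint 2: syllable 1 coda /kp/ has 2 consonants (> 1) → phonotactically illegal
[knta] — σ1 onset /knt/ (3C), coda /∅/ ok → phonotactically legal
[ve.on] — σ1 onset /v/, coda /∅/ ok; σ2 onset /∅/, coda /n/ ok → phonotactically legal
[tbar] — violates constraint 3: syllable 1 coda contains /r/, which is not a licensed coda consonant → phonotactically illegal
[bfpi] — σ1 onset /bfp/ (3C), coda /∅/ ok → phonotactically legal

[wrvo], [fvi.jok], [knta], [ve.on], [bfpi]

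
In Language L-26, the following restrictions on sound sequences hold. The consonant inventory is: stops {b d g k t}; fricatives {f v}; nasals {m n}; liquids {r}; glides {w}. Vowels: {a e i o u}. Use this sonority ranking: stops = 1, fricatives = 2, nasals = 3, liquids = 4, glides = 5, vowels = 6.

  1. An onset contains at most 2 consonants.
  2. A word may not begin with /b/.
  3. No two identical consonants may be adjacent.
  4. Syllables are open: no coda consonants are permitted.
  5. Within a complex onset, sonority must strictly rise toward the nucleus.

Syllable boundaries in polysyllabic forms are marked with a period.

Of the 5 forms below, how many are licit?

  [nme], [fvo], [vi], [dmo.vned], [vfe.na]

[nme] — violates constraint 5: syllable 1 onset /nm/: /n/ (nasal, 3) → /m/ (nasal, 3) does not rise → illicit
[fvo] — violates constraint 5: syllable 1 onset /fv/: /f/ (fricative, 2) → /v/ (fricative, 2) does not rise → illicit
[vi] — σ1 onset /v/, coda /∅/ ok → licit
[dmo.vned] — violates constraint 4: syllable 2 coda /d/ has 1 consonant (> 0) → illicit
[vfe.na] — violates constraint 5: syllable 1 onset /vf/: /v/ (fricative, 2) → /f/ (fricative, 2) does not rise → illicit
Licit: [vi] → 1.

1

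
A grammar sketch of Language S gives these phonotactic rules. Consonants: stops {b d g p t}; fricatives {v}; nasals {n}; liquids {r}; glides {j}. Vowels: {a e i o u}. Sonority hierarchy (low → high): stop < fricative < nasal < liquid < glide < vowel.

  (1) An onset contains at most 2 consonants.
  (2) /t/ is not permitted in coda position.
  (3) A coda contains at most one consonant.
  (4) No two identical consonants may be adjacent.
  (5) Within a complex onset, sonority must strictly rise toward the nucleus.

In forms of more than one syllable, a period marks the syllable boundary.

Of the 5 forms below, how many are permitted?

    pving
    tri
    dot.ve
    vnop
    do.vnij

pving — violates constraint 3: syllable 1 coda /ng/ has 2 consonants (> 1) → not permitted
tri — σ1 onset /tr/ (1→4 rises), coda /∅/ ok → permitted
dot.ve — violates constraint 2: syllable 1 coda contains /t/ → not permitted
vnop — σ1 onset /vn/ (2→3 rises), coda /p/ ok → permitted
do.vnij — σ1 onset /d/, coda /∅/ ok; σ2 onset /vn/ (2→3 rises), coda /j/ ok → permitted
Permitted: tri, vnop, do.vnij → 3.

3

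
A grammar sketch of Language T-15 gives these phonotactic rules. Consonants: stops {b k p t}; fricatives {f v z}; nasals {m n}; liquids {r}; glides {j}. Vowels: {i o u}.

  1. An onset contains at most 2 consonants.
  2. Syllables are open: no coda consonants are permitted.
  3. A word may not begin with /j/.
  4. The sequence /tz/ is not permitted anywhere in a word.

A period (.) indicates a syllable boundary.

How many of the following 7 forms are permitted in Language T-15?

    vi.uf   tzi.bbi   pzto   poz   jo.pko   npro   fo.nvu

vi.uf — violates constraint 2: syllable 2 coda /f/ has 1 consonant (> 0) → not permitted
tzi.bbi — violates constraint 4: contains banned sequence /tz/ → not permitted
pzto — violates constraint 1: syllable 1 onset /pzt/ has 3 consonants (> 2) → not permitted
poz — violates constraint 2: syllable 1 coda /z/ has 1 consonant (> 0) → not permitted
jo.pko — violates constraint 3: word begins with /j/ → not permitted
npro — violates constraint 1: syllable 1 onset /npr/ has 3 consonants (> 2) → not permitted
fo.nvu — σ1 onset /f/, coda /∅/ ok; σ2 onset /nv/ (2C), coda /∅/ ok → permitted
Permitted: fo.nvu → 1.

1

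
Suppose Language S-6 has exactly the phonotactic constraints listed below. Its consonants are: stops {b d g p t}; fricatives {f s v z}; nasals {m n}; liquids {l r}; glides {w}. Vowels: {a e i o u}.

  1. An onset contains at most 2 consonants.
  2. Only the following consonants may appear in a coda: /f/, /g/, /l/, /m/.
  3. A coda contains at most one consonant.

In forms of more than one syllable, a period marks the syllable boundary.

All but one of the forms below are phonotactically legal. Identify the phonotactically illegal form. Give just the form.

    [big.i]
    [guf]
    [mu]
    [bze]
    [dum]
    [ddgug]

[ddgug]

[big.i] — σ1 onset /b/, coda /g/ ok; σ2 onset /∅/, coda /∅/ ok → phonotactically legal
[guf] — σ1 onset /g/, coda /f/ ok → phonotactically legal
[mu] — σ1 onset /m/, coda /∅/ ok → phonotactically legal
[bze] — σ1 onset /bz/ (2C), coda /∅/ ok → phonotactically legal
[dum] — σ1 onset /d/, coda /m/ ok → phonotactically legal
[ddgug] — violates constraint 1: syllable 1 onset /ddg/ has 3 consonants (> 2) → phonotactically illegal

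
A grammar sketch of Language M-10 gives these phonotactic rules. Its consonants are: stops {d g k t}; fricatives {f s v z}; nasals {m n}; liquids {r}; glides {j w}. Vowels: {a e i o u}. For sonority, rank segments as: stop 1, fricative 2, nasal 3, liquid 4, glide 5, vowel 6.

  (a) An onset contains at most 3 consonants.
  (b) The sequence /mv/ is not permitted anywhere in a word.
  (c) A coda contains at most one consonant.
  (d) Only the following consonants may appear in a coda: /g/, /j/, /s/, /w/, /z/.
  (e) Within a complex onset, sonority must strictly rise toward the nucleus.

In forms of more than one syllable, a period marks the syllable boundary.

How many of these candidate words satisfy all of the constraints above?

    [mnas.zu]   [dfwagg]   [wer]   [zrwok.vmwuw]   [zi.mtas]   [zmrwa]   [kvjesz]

[mnas.zu] — violates constraint (e): syllable 1 onset /mn/: /m/ (nasal, 3) → /n/ (nasal, 3) does not rise → illicit
[dfwagg] — violates constraint (c): syllable 1 coda /gg/ has 2 consonants (> 1) → illicit
[wer] — violates constraint (d): syllable 1 coda contains /r/, which is not a licensed coda consonant → illicit
[zrwok.vmwuw] — violates constraint (d): syllable 1 coda contains /k/, which is not a licensed coda consonant → illicit
[zi.mtas] — violates constraint (e): syllable 2 onset /mt/: /m/ (nasal, 3) → /t/ (stop, 1) does not rise → illicit
[zmrwa] — violates constraint (a): syllable 1 onset /zmrw/ has 4 consonants (> 3) → illicit
[kvjesz] — violates constraint (c): syllable 1 coda /sz/ has 2 consonants (> 1) → illicit
No form is licit → 0.

0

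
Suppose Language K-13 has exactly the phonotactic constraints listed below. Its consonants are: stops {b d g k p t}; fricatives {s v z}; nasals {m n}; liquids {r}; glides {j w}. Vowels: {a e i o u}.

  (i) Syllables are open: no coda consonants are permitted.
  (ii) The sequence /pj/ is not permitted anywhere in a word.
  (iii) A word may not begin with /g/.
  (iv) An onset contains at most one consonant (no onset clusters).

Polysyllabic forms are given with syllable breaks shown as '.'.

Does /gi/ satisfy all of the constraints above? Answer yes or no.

/gi/ — violates constraint (iii): word begins with /g/ → not permitted

no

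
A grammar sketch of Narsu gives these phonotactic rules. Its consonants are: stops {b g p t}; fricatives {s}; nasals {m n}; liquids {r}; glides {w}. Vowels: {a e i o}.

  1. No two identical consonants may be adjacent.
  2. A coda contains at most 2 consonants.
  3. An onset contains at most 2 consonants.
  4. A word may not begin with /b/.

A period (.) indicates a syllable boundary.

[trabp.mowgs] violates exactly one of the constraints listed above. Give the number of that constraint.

[trabp.mowgs]: syllable 2 coda /wgs/ has 3 consonants (> 2).
This is a violation of constraint 2: "A coda contains at most 2 consonants."
The remaining constraints (1, 3, 4) are satisfied.

2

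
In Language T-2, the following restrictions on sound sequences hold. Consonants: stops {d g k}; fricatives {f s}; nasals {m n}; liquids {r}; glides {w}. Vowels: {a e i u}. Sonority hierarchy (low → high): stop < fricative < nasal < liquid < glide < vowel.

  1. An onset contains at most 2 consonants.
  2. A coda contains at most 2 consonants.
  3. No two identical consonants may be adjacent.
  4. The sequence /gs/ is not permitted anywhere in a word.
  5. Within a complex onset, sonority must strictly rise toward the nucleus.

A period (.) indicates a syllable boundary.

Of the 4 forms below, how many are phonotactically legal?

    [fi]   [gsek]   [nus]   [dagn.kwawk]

3

[fi] — σ1 onset /f/, coda /∅/ ok → phonotactically legal
[gsek] — violates constraint 4: contains banned sequence /gs/ → phonotactically illegal
[nus] — σ1 onset /n/, coda /s/ ok → phonotactically legal
[dagn.kwawk] — σ1 onset /d/, coda /gn/ (2C) ok; σ2 onset /kw/ (1→5 rises), coda /wk/ (2C) ok → phonotactically legal
Phonotactically legal: [fi], [nus], [dagn.kwawk] → 3.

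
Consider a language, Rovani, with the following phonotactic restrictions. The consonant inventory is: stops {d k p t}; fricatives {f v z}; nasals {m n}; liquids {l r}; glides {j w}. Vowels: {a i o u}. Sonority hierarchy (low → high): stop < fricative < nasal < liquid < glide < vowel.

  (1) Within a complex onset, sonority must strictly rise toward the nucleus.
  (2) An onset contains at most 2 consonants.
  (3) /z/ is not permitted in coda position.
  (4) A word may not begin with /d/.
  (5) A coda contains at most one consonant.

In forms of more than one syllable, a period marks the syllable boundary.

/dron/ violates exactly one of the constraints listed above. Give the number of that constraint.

4

/dron/: word begins with /d/.
This is a violation of constraint 4: "A word may not begin with /d/."
The remaining constraints (1, 2, 3, 5) are satisfied.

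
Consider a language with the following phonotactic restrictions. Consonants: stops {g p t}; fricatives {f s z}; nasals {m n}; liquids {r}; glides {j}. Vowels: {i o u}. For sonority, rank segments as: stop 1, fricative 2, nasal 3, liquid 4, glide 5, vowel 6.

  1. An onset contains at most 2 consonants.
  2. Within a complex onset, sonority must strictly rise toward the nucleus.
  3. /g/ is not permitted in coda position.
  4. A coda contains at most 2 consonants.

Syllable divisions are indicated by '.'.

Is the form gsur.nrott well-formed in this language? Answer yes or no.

gsur.nrott — σ1 onset /gs/ (1→2 rises), coda /r/ ok; σ2 onset /nr/ (3→4 rises), coda /tt/ (2C) ok → well-formed

yes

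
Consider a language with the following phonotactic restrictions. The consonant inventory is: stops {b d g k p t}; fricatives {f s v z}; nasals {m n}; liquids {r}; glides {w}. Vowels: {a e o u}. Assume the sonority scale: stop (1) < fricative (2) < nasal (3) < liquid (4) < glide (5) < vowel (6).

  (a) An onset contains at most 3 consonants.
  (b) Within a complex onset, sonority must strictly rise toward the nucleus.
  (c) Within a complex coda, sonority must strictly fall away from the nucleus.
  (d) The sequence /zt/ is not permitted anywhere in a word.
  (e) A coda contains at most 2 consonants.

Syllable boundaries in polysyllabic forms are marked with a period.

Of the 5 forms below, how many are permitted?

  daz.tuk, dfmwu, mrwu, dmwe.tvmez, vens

daz.tuk — violates constraint (d): contains banned sequence /zt/ → not permitted
dfmwu — violates constraint (a): syllable 1 onset /dfmw/ has 4 consonants (> 3) → not permitted
mrwu — σ1 onset /mrw/ (3→4→5 rises), coda /∅/ ok → permitted
dmwe.tvmez — σ1 onset /dmw/ (1→3→5 rises), coda /∅/ ok; σ2 onset /tvm/ (1→2→3 rises), coda /z/ ok → permitted
vens — σ1 onset /v/, coda /ns/ (3→2 falls) ok → permitted
Permitted: mrwu, dmwe.tvmez, vens → 3.

3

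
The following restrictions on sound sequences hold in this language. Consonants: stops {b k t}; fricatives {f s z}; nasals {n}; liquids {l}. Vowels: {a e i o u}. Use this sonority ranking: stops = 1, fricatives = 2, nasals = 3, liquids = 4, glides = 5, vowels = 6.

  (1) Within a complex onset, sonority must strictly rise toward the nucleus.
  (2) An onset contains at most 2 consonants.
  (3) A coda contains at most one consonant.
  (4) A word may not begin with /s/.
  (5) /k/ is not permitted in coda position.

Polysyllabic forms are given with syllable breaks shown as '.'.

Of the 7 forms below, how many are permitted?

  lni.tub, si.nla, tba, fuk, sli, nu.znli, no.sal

lni.tub — violates constraint 1: syllable 1 onset /ln/: /l/ (liquid, 4) → /n/ (nasal, 3) does not rise → not permitted
si.nla — violates constraint 4: word begins with /s/ → not permitted
tba — violates constraint 1: syllable 1 onset /tb/: /t/ (stop, 1) → /b/ (stop, 1) does not rise → not permitted
fuk — violates constraint 5: syllable 1 coda contains /k/ → not permitted
sli — violates constraint 4: word begins with /s/ → not permitted
nu.znli — violates constraint 2: syllable 2 onset /znl/ has 3 consonants (> 2) → not permitted
no.sal — σ1 onset /n/, coda /∅/ ok; σ2 onset /s/, coda /l/ ok → permitted
Permitted: no.sal → 1.

1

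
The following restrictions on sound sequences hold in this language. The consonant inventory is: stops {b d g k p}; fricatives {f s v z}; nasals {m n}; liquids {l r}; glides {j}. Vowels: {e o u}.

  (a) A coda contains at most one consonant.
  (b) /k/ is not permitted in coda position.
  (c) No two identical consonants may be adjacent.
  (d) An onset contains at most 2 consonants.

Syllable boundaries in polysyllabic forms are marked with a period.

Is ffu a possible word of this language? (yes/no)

ffu — violates constraint (c): adjacent identical consonants /ff/ → ill-formed

no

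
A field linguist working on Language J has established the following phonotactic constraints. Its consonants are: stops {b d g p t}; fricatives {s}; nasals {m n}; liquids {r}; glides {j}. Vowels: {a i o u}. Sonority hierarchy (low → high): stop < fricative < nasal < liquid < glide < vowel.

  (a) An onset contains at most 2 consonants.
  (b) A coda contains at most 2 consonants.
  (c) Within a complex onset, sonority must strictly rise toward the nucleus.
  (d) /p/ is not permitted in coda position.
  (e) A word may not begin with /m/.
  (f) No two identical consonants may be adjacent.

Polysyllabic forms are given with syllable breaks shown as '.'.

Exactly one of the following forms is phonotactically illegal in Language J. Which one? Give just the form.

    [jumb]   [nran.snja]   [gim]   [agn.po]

[jumb] — σ1 onset /j/, coda /mb/ (2C) ok → phonotactically legal
[nran.snja] — violates constraint (a): syllable 2 onset /snj/ has 3 consonants (> 2) → phonotactically illegal
[gim] — σ1 onset /g/, coda /m/ ok → phonotactically legal
[agn.po] — σ1 onset /∅/, coda /gn/ (2C) ok; σ2 onset /p/, coda /∅/ ok → phonotactically legal

[nran.snja]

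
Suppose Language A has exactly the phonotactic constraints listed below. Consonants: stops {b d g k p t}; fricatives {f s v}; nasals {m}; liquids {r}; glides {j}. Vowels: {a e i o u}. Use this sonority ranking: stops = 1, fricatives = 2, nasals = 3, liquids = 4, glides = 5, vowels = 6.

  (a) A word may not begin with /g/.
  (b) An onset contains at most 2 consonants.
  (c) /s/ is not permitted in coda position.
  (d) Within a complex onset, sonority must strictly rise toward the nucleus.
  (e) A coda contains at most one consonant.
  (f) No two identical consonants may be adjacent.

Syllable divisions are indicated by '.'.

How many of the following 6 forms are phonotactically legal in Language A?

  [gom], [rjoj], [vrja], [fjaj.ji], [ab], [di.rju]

[gom] — violates constraint (a): word begins with /g/ → phonotactically illegal
[rjoj] — σ1 onset /rj/ (4→5 rises), coda /j/ ok → phonotactically legal
[vrja] — violates constraint (b): syllable 1 onset /vrj/ has 3 consonants (> 2) → phonotactically illegal
[fjaj.ji] — violates constraint (f): adjacent identical consonants /jj/ → phonotactically illegal
[ab] — σ1 onset /∅/, coda /b/ ok → phonotactically legal
[di.rju] — σ1 onset /d/, coda /∅/ ok; σ2 onset /rj/ (4→5 rises), coda /∅/ ok → phonotactically legal
Phonotactically legal: [rjoj], [ab], [di.rju] → 3.

3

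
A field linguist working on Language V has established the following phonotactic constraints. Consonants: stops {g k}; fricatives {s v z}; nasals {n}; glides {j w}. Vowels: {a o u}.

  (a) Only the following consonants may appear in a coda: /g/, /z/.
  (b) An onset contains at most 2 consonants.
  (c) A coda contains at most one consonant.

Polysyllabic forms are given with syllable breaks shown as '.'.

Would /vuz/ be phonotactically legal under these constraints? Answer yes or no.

/vuz/ — σ1 onset /v/, coda /z/ ok → phonotactically legal

yes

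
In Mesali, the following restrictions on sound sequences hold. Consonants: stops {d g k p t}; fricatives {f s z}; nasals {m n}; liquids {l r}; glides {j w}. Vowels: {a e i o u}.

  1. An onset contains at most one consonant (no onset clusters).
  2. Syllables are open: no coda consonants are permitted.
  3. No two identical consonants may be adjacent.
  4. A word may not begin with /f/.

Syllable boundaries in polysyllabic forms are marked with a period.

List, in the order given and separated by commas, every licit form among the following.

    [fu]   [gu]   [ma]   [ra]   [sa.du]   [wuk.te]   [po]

[fu] — violates constraint 4: word begins with /f/ → illicit
[gu] — σ1 onset /g/, coda /∅/ ok → licit
[ma] — σ1 onset /m/, coda /∅/ ok → licit
[ra] — σ1 onset /r/, coda /∅/ ok → licit
[sa.du] — σ1 onset /s/, coda /∅/ ok; σ2 onset /d/, coda /∅/ ok → licit
[wuk.te] — violates constraint 2: syllable 1 coda /k/ has 1 consonant (> 0) → illicit
[po] — σ1 onset /p/, coda /∅/ ok → licit

[gu], [ma], [ra], [sa.du], [po]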